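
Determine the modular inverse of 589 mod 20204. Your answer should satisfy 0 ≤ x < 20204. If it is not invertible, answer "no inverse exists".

13961

Extended Euclidean algorithm:
20204 = 34×589 + 178
589 = 3×178 + 55
178 = 3×55 + 13
55 = 4×13 + 3
13 = 4×3 + 1
3 = 3×1 + 0
Since gcd(589, 20204) = 1, back-substitute to write 1 as a combination:
1 = 13 − 4·3
1 = −4·55 + 17·13
1 = 17·178 − 55·55
1 = −55·589 + 182·178
1 = 182·20204 − 6243·589
So 589·(-6243) ≡ 1 (mod 20204), and -6243 ≡ 13961 (mod 20204).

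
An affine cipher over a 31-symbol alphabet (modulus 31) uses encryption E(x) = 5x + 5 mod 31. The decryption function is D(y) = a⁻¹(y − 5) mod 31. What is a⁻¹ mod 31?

Apply the Euclidean algorithm to 31 and 5:
31 = 6·5 + 1
5 = 5·1 + 0
Since gcd(5, 31) = 1, back-substitute to write 1 as a combination:
1 = 31 − 6·5
Hence 5⁻¹ ≡ -6 ≡ 25 (mod 31).

25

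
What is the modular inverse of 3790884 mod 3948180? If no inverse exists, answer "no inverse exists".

Compute gcd(3790884, 3948180):
3948180 = 1*3790884 + 157296
3790884 = 24*157296 + 15780
157296 = 9*15780 + 15276
15780 = 1*15276 + 504
15276 = 30*504 + 156
504 = 3*156 + 36
156 = 4*36 + 12
36 = 3*12 + 0
gcd(3790884, 3948180) = 12 ≠ 1, so 3790884 has no multiplicative inverse modulo 3948180.

no inverse exists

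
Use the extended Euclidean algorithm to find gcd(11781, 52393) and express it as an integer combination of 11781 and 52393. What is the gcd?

11

Euclidean algorithm:
52393 = 4·11781 + 5269
11781 = 2·5269 + 1243
5269 = 4·1243 + 297
1243 = 4·297 + 55
297 = 5·55 + 22
55 = 2·22 + 11
22 = 2·11 + 0
gcd(11781, 52393) = 11.
Express as a combination:
11 = 55 − 2·22
11 = −2·297 + 11·55
11 = 11·1243 − 46·297
11 = −46·5269 + 195·1243
11 = 195·11781 − 436·5269
11 = −436·52393 + 1939·11781
So 11 = (-436)·52393 + (1939)·11781.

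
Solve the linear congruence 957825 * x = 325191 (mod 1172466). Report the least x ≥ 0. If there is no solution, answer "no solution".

no solution

gcd(957825, 1172466):
1172466 = 1·957825 + 214641
957825 = 4·214641 + 99261
214641 = 2·99261 + 16119
99261 = 6·16119 + 2547
16119 = 6·2547 + 837
2547 = 3·837 + 36
837 = 23·36 + 9
36 = 4·9 + 0
gcd = 9, but 9 ∤ 325191, so the congruence has no solution.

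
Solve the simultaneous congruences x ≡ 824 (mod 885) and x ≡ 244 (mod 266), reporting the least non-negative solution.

73394

Write x = 824 + 885·k. Then 885·k ≡ 244 − 824 ≡ 218 (mod 266).
Need 885⁻¹ mod 266. Extended Euclid on (266, 87):
266 = 3·87 + 5
87 = 17·5 + 2
5 = 2·2 + 1
2 = 2·1 + 0
Back-substitute:
1 = 5 − 2·2
1 = −2·87 + 35·5
1 = 35·266 − 107·87
885⁻¹ ≡ 159 (mod 266), so k ≡ 159·218 ≡ 82 (mod 266).
x = 824 + 885·82 = 73394.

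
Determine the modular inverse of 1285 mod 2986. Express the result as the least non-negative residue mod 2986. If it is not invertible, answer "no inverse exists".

323

gcd(2986, 1285) by repeated division:
2986 = 2·1285 + 416
1285 = 3·416 + 37
416 = 11·37 + 9
37 = 4·9 + 1
9 = 9·1 + 0
gcd = 1, so the inverse exists. Back-substitute:
1 = 37 − 4·9
1 = −4·416 + 45·37
1 = 45·1285 − 139·416
1 = −139·2986 + 323·1285
So 1285·323 ≡ 1 (mod 2986).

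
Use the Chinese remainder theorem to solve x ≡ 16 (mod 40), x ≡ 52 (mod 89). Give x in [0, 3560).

Write x = 16 + 40·k. Then 40·k ≡ 52 − 16 ≡ 36 (mod 89).
Need 40⁻¹ mod 89. Extended Euclid on (89, 40):
89 = 2·40 + 9
40 = 4·9 + 4
9 = 2·4 + 1
4 = 4·1 + 0
Back-substitute:
1 = 9 − 2·4
1 = −2·40 + 9·9
1 = 9·89 − 20·40
40⁻¹ ≡ 69 (mod 89), so k ≡ 69·36 ≡ 81 (mod 89).
x = 16 + 40·81 = 3256.

3256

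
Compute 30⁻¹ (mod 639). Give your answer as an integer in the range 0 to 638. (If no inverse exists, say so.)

no inverse exists

Euclidean algorithm on 639, 30:
639 = 21·30 + 9
30 = 3·9 + 3
9 = 3·3 + 0
gcd(30, 639) = 3 ≠ 1, so 30 has no multiplicative inverse modulo 639.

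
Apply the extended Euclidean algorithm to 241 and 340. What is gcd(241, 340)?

1

Apply Euclid's algorithm to 340 and 241:
340 = 1·241 + 99
241 = 2·99 + 43
99 = 2·43 + 13
43 = 3·13 + 4
13 = 3·4 + 1
4 = 4·1 + 0
gcd(241, 340) = 1.
Back-substituting:
1 = 13 − 3·4
1 = −3·43 + 10·13
1 = 10·99 − 23·43
1 = −23·241 + 56·99
1 = 56·340 − 79·241
So 1 = (56)·340 + (-79)·241.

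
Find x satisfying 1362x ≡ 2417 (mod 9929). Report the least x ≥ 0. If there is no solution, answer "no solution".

7649

First find gcd(1362, 9929):
9929 = 7*1362 + 395
1362 = 3*395 + 177
395 = 2*177 + 41
177 = 4*41 + 13
41 = 3*13 + 2
13 = 6*2 + 1
2 = 2*1 + 0
gcd = 1, so a unique solution mod 9929 exists.
Back-substitute for the Bézout coefficients:
1 = 13 − 6·2
1 = −6·41 + 19·13
1 = 19·177 − 82·41
1 = −82·395 + 183·177
1 = 183·1362 − 631·395
1 = −631·9929 + 4600·1362
So 1362·(4600) ≡ 1 (mod 9929), giving 1362⁻¹ ≡ 4600.
x ≡ 1362⁻¹·2417 ≡ 4600·2417 ≡ 7649 (mod 9929).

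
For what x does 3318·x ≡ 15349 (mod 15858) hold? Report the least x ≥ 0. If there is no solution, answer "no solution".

no solution

gcd(3318, 15858):
15858 = 4·3318 + 2586
3318 = 1·2586 + 732
2586 = 3·732 + 390
732 = 1·390 + 342
390 = 1·342 + 48
342 = 7·48 + 6
48 = 8·6 + 0
gcd = 6, but 6 ∤ 15349, so the congruence has no solution.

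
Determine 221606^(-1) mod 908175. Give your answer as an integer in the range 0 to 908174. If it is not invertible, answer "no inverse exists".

Extended Euclidean algorithm:
908175 = 4×221606 + 21751
221606 = 10×21751 + 4096
21751 = 5×4096 + 1271
4096 = 3×1271 + 283
1271 = 4×283 + 139
283 = 2×139 + 5
139 = 27×5 + 4
5 = 1×4 + 1
4 = 4×1 + 0
gcd = 1, so the inverse exists. Back-substitute:
1 = 5 − 4
1 = −139 + 28·5
1 = 28·283 − 57·139
1 = −57·1271 + 256·283
1 = 256·4096 − 825·1271
1 = −825·21751 + 4381·4096
1 = 4381·221606 − 44635·21751
1 = −44635·908175 + 182921·221606
So 221606·182921 ≡ 1 (mod 908175).

182921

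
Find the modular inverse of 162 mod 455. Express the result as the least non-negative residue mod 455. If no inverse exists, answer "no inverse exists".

323

gcd(455, 162) by repeated division:
455 = 2×162 + 131
162 = 1×131 + 31
131 = 4×31 + 7
31 = 4×7 + 3
7 = 2×3 + 1
3 = 3×1 + 0
The gcd is 1. Working backward:
1 = 7 − 2·3
1 = −2·31 + 9·7
1 = 9·131 − 38·31
1 = −38·162 + 47·131
1 = 47·455 − 132·162
Thus 162·(-132) ≡ 1 (mod 455); reducing, -132 mod 455 = 323.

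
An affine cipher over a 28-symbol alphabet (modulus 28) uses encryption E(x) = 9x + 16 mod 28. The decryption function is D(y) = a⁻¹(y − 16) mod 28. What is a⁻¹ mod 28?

Apply the Euclidean algorithm to 28 and 9:
28 = 3×9 + 1
9 = 9×1 + 0
Since gcd(9, 28) = 1, back-substitute to write 1 as a combination:
1 = 28 − 3·9
Hence 9⁻¹ ≡ -3 ≡ 25 (mod 28).

25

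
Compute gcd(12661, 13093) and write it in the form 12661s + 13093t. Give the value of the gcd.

Apply Euclid's algorithm to 13093 and 12661:
13093 = 1×12661 + 432
12661 = 29×432 + 133
432 = 3×133 + 33
133 = 4×33 + 1
33 = 33×1 + 0
gcd(12661, 13093) = 1.
Back-substituting:
1 = 133 − 4·33
1 = −4·432 + 13·133
1 = 13·12661 − 381·432
1 = −381·13093 + 394·12661
So 1 = (-381)·13093 + (394)·12661.

1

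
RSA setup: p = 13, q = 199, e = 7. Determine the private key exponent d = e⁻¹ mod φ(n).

679

φ(n) = (p−1)(q−1) = 12·198 = 2376.
Need d with 7·d ≡ 1 (mod 2376). Apply the extended Euclidean algorithm:
2376 = 339×7 + 3
7 = 2×3 + 1
3 = 3×1 + 0
Back-substitute:
1 = 7 − 2·3
1 = −2·2376 + 679·7
So 7·679 ≡ 1 (mod 2376), hence d = 679.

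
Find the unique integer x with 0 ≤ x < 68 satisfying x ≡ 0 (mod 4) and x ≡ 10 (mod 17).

Write x = 0 + 4·k. Then 4·k ≡ 10 − 0 ≡ 10 (mod 17).
Need 4⁻¹ mod 17. Extended Euclid on (17, 4):
17 = 4·4 + 1
4 = 4·1 + 0
Back-substitute:
1 = 17 − 4·4
4⁻¹ ≡ 13 (mod 17), so k ≡ 13·10 ≡ 11 (mod 17).
x = 0 + 4·11 = 44.

44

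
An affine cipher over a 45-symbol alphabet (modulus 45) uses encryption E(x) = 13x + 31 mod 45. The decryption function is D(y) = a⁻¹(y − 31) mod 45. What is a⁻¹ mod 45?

Apply the Euclidean algorithm to 45 and 13:
45 = 3·13 + 6
13 = 2·6 + 1
6 = 6·1 + 0
The gcd is 1. Working backward:
1 = 13 − 2·6
1 = −2·45 + 7·13
So 13·7 ≡ 1 (mod 45).

7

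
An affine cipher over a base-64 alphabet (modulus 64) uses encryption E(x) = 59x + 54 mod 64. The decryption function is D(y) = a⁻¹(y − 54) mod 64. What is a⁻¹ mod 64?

Run Euclid on (64, 59):
64 = 1×59 + 5
59 = 11×5 + 4
5 = 1×4 + 1
4 = 4×1 + 0
gcd = 1, so the inverse exists. Back-substitute:
1 = 5 − 4
1 = −59 + 12·5
1 = 12·64 − 13·59
Thus 59·(-13) ≡ 1 (mod 64); reducing, -13 mod 64 = 51.

51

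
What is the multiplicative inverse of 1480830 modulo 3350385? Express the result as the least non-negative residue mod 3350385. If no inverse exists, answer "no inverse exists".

Compute gcd(1480830, 3350385):
3350385 = 2*1480830 + 388725
1480830 = 3*388725 + 314655
388725 = 1*314655 + 74070
314655 = 4*74070 + 18375
74070 = 4*18375 + 570
18375 = 32*570 + 135
570 = 4*135 + 30
135 = 4*30 + 15
30 = 2*15 + 0
The gcd is 15, not 1, hence no inverse exists.

no inverse exists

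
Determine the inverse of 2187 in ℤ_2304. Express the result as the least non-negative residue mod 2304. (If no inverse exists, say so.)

no inverse exists

Compute gcd(2187, 2304):
2304 = 1·2187 + 117
2187 = 18·117 + 81
117 = 1·81 + 36
81 = 2·36 + 9
36 = 4·9 + 0
gcd(2187, 2304) = 9 ≠ 1, so 2187 has no multiplicative inverse modulo 2304.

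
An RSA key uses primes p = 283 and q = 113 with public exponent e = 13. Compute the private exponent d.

φ(n) = (p−1)(q−1) = 282·112 = 31584.
Need d with 13·d ≡ 1 (mod 31584). Apply the extended Euclidean algorithm:
31584 = 2429*13 + 7
13 = 1*7 + 6
7 = 1*6 + 1
6 = 6*1 + 0
Back-substitute:
1 = 7 − 6
1 = −13 + 2·7
1 = 2·31584 − 4859·13
So 13·(-4859) ≡ 1 (mod 31584), hence d ≡ -4859 ≡ 26725 (mod 31584).

26725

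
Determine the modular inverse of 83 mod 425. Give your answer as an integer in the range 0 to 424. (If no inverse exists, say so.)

297

Run Euclid on (425, 83):
425 = 5*83 + 10
83 = 8*10 + 3
10 = 3*3 + 1
3 = 3*1 + 0
Since gcd(83, 425) = 1, back-substitute to write 1 as a combination:
1 = 10 − 3·3
1 = −3·83 + 25·10
1 = 25·425 − 128·83
So 83·(-128) ≡ 1 (mod 425), and -128 ≡ 297 (mod 425).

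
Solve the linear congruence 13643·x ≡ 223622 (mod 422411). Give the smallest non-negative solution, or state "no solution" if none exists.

First find gcd(13643, 422411):
422411 = 30×13643 + 13121
13643 = 1×13121 + 522
13121 = 25×522 + 71
522 = 7×71 + 25
71 = 2×25 + 21
25 = 1×21 + 4
21 = 5×4 + 1
4 = 4×1 + 0
gcd = 1, so a unique solution mod 422411 exists.
Back-substitute for the Bézout coefficients:
1 = 21 − 5·4
1 = −5·25 + 6·21
1 = 6·71 − 17·25
1 = −17·522 + 125·71
1 = 125·13121 − 3142·522
1 = −3142·13643 + 3267·13121
1 = 3267·422411 − 101152·13643
So 13643·(-101152) ≡ 1 (mod 422411), giving 13643⁻¹ ≡ 321259.
x ≡ 13643⁻¹·223622 ≡ 321259·223622 ≡ 296506 (mod 422411).

296506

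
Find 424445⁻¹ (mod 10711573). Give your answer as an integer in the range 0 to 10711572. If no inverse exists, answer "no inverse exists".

3298633

Extended Euclidean algorithm:
10711573 = 25·424445 + 100448
424445 = 4·100448 + 22653
100448 = 4·22653 + 9836
22653 = 2·9836 + 2981
9836 = 3·2981 + 893
2981 = 3·893 + 302
893 = 2·302 + 289
302 = 1·289 + 13
289 = 22·13 + 3
13 = 4·3 + 1
3 = 3·1 + 0
Since gcd(424445, 10711573) = 1, back-substitute to write 1 as a combination:
1 = 13 − 4·3
1 = −4·289 + 89·13
1 = 89·302 − 93·289
1 = −93·893 + 275·302
1 = 275·2981 − 918·893
1 = −918·9836 + 3029·2981
1 = 3029·22653 − 6976·9836
1 = −6976·100448 + 30933·22653
1 = 30933·424445 − 130708·100448
1 = −130708·10711573 + 3298633·424445
So 424445·3298633 ≡ 1 (mod 10711573).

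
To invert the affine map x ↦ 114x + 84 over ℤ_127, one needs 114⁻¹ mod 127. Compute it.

39

Run Euclid on (127, 114):
127 = 1*114 + 13
114 = 8*13 + 10
13 = 1*10 + 3
10 = 3*3 + 1
3 = 3*1 + 0
gcd = 1, so the inverse exists. Back-substitute:
1 = 10 − 3·3
1 = −3·13 + 4·10
1 = 4·114 − 35·13
1 = −35·127 + 39·114
So 114·39 ≡ 1 (mod 127).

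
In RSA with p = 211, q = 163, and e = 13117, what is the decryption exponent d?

φ(n) = (p−1)(q−1) = 210·162 = 34020.
Need d with 13117·d ≡ 1 (mod 34020). Apply the extended Euclidean algorithm:
34020 = 2*13117 + 7786
13117 = 1*7786 + 5331
7786 = 1*5331 + 2455
5331 = 2*2455 + 421
2455 = 5*421 + 350
421 = 1*350 + 71
350 = 4*71 + 66
71 = 1*66 + 5
66 = 13*5 + 1
5 = 5*1 + 0
Back-substitute:
1 = 66 − 13·5
1 = −13·71 + 14·66
1 = 14·350 − 69·71
1 = −69·421 + 83·350
1 = 83·2455 − 484·421
1 = −484·5331 + 1051·2455
1 = 1051·7786 − 1535·5331
1 = −1535·13117 + 2586·7786
1 = 2586·34020 − 6707·13117
So 13117·(-6707) ≡ 1 (mod 34020), hence d ≡ -6707 ≡ 27313 (mod 34020).

27313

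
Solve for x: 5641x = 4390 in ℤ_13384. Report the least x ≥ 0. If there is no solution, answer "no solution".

First find gcd(5641, 13384):
13384 = 2*5641 + 2102
5641 = 2*2102 + 1437
2102 = 1*1437 + 665
1437 = 2*665 + 107
665 = 6*107 + 23
107 = 4*23 + 15
23 = 1*15 + 8
15 = 1*8 + 7
8 = 1*7 + 1
7 = 7*1 + 0
gcd = 1, so a unique solution mod 13384 exists.
Back-substitute for the Bézout coefficients:
1 = 8 − 7
1 = −15 + 2·8
1 = 2·23 − 3·15
1 = −3·107 + 14·23
1 = 14·665 − 87·107
1 = −87·1437 + 188·665
1 = 188·2102 − 275·1437
1 = −275·5641 + 738·2102
1 = 738·13384 − 1751·5641
So 5641·(-1751) ≡ 1 (mod 13384), giving 5641⁻¹ ≡ 11633.
x ≡ 5641⁻¹·4390 ≡ 11633·4390 ≡ 8910 (mod 13384).

8910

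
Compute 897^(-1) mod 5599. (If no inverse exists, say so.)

387

Run Euclid on (5599, 897):
5599 = 6·897 + 217
897 = 4·217 + 29
217 = 7·29 + 14
29 = 2·14 + 1
14 = 14·1 + 0
The gcd is 1. Working backward:
1 = 29 − 2·14
1 = −2·217 + 15·29
1 = 15·897 − 62·217
1 = −62·5599 + 387·897
So 897·387 ≡ 1 (mod 5599).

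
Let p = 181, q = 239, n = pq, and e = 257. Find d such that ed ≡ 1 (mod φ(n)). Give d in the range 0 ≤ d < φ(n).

40673

φ(n) = (p−1)(q−1) = 180·238 = 42840.
Need d with 257·d ≡ 1 (mod 42840). Apply the extended Euclidean algorithm:
42840 = 166×257 + 178
257 = 1×178 + 79
178 = 2×79 + 20
79 = 3×20 + 19
20 = 1×19 + 1
19 = 19×1 + 0
Back-substitute:
1 = 20 − 19
1 = −79 + 4·20
1 = 4·178 − 9·79
1 = −9·257 + 13·178
1 = 13·42840 − 2167·257
So 257·(-2167) ≡ 1 (mod 42840), hence d ≡ -2167 ≡ 40673 (mod 42840).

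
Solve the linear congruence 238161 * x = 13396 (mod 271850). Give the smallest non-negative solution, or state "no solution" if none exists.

First find gcd(238161, 271850):
271850 = 1×238161 + 33689
238161 = 7×33689 + 2338
33689 = 14×2338 + 957
2338 = 2×957 + 424
957 = 2×424 + 109
424 = 3×109 + 97
109 = 1×97 + 12
97 = 8×12 + 1
12 = 12×1 + 0
gcd = 1, so a unique solution mod 271850 exists.
Back-substitute for the Bézout coefficients:
1 = 97 − 8·12
1 = −8·109 + 9·97
1 = 9·424 − 35·109
1 = −35·957 + 79·424
1 = 79·2338 − 193·957
1 = −193·33689 + 2781·2338
1 = 2781·238161 − 19660·33689
1 = −19660·271850 + 22441·238161
So 238161·(22441) ≡ 1 (mod 271850), giving 238161⁻¹ ≡ 22441.
x ≡ 238161⁻¹·13396 ≡ 22441·13396 ≡ 225386 (mod 271850).

225386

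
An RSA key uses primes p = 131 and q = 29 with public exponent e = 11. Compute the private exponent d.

331

φ(n) = (p−1)(q−1) = 130·28 = 3640.
Need d with 11·d ≡ 1 (mod 3640). Apply the extended Euclidean algorithm:
3640 = 330×11 + 10
11 = 1×10 + 1
10 = 10×1 + 0
Back-substitute:
1 = 11 − 10
1 = −3640 + 331·11
So 11·331 ≡ 1 (mod 3640), hence d = 331.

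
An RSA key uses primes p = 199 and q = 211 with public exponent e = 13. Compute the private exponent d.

φ(n) = (p−1)(q−1) = 198·210 = 41580.
Need d with 13·d ≡ 1 (mod 41580). Apply the extended Euclidean algorithm:
41580 = 3198×13 + 6
13 = 2×6 + 1
6 = 6×1 + 0
Back-substitute:
1 = 13 − 2·6
1 = −2·41580 + 6397·13
So 13·6397 ≡ 1 (mod 41580), hence d = 6397.

6397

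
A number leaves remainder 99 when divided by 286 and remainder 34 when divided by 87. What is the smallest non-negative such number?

Write x = 99 + 286·k. Then 286·k ≡ 34 − 99 ≡ 22 (mod 87).
Need 286⁻¹ mod 87. Extended Euclid on (87, 25):
87 = 3×25 + 12
25 = 2×12 + 1
12 = 12×1 + 0
Back-substitute:
1 = 25 − 2·12
1 = −2·87 + 7·25
286⁻¹ ≡ 7 (mod 87), so k ≡ 7·22 ≡ 67 (mod 87).
x = 99 + 286·67 = 19261.

19261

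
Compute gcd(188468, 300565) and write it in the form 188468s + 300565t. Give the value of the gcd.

Euclidean algorithm:
300565 = 1×188468 + 112097
188468 = 1×112097 + 76371
112097 = 1×76371 + 35726
76371 = 2×35726 + 4919
35726 = 7×4919 + 1293
4919 = 3×1293 + 1040
1293 = 1×1040 + 253
1040 = 4×253 + 28
253 = 9×28 + 1
28 = 28×1 + 0
gcd(188468, 300565) = 1.
Express as a combination:
1 = 253 − 9·28
1 = −9·1040 + 37·253
1 = 37·1293 − 46·1040
1 = −46·4919 + 175·1293
1 = 175·35726 − 1271·4919
1 = −1271·76371 + 2717·35726
1 = 2717·112097 − 3988·76371
1 = −3988·188468 + 6705·112097
1 = 6705·300565 − 10693·188468
So 1 = (6705)·300565 + (-10693)·188468.

1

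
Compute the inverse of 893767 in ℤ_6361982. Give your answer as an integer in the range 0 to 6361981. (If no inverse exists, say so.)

524317

Extended Euclidean algorithm:
6361982 = 7*893767 + 105613
893767 = 8*105613 + 48863
105613 = 2*48863 + 7887
48863 = 6*7887 + 1541
7887 = 5*1541 + 182
1541 = 8*182 + 85
182 = 2*85 + 12
85 = 7*12 + 1
12 = 12*1 + 0
gcd = 1, so the inverse exists. Back-substitute:
1 = 85 − 7·12
1 = −7·182 + 15·85
1 = 15·1541 − 127·182
1 = −127·7887 + 650·1541
1 = 650·48863 − 4027·7887
1 = −4027·105613 + 8704·48863
1 = 8704·893767 − 73659·105613
1 = −73659·6361982 + 524317·893767
So 893767·524317 ≡ 1 (mod 6361982).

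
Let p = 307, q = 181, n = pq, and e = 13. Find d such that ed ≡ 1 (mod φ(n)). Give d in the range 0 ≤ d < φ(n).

4237

φ(n) = (p−1)(q−1) = 306·180 = 55080.
Need d with 13·d ≡ 1 (mod 55080). Apply the extended Euclidean algorithm:
55080 = 4236×13 + 12
13 = 1×12 + 1
12 = 12×1 + 0
Back-substitute:
1 = 13 − 12
1 = −55080 + 4237·13
So 13·4237 ≡ 1 (mod 55080), hence d = 4237.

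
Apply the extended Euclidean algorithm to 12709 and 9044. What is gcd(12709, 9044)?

Repeated division:
12709 = 1×9044 + 3665
9044 = 2×3665 + 1714
3665 = 2×1714 + 237
1714 = 7×237 + 55
237 = 4×55 + 17
55 = 3×17 + 4
17 = 4×4 + 1
4 = 4×1 + 0
gcd(12709, 9044) = 1.
Express as a combination:
1 = 17 − 4·4
1 = −4·55 + 13·17
1 = 13·237 − 56·55
1 = −56·1714 + 405·237
1 = 405·3665 − 866·1714
1 = −866·9044 + 2137·3665
1 = 2137·12709 − 3003·9044
So 1 = (2137)·12709 + (-3003)·9044.

1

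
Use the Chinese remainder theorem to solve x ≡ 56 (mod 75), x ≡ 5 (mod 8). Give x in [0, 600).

581

Write x = 56 + 75·k. Then 75·k ≡ 5 − 56 ≡ 5 (mod 8).
Need 75⁻¹ mod 8. Extended Euclid on (8, 3):
8 = 2*3 + 2
3 = 1*2 + 1
2 = 2*1 + 0
Back-substitute:
1 = 3 − 2
1 = −8 + 3·3
75⁻¹ ≡ 3 (mod 8), so k ≡ 3·5 ≡ 7 (mod 8).
x = 56 + 75·7 = 581.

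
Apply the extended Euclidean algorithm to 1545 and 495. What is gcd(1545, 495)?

Apply Euclid's algorithm to 1545 and 495:
1545 = 3*495 + 60
495 = 8*60 + 15
60 = 4*15 + 0
gcd(1545, 495) = 15.
Express as a combination:
15 = 495 − 8·60
15 = −8·1545 + 25·495
So 15 = (-8)·1545 + (25)·495.

15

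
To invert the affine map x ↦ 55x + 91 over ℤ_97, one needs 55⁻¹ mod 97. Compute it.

30

Run Euclid on (97, 55):
97 = 1×55 + 42
55 = 1×42 + 13
42 = 3×13 + 3
13 = 4×3 + 1
3 = 3×1 + 0
Since gcd(55, 97) = 1, back-substitute to write 1 as a combination:
1 = 13 − 4·3
1 = −4·42 + 13·13
1 = 13·55 − 17·42
1 = −17·97 + 30·55
So 55·30 ≡ 1 (mod 97).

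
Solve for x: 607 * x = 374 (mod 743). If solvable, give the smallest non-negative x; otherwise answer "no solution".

First find gcd(607, 743):
743 = 1×607 + 136
607 = 4×136 + 63
136 = 2×63 + 10
63 = 6×10 + 3
10 = 3×3 + 1
3 = 3×1 + 0
gcd = 1, so a unique solution mod 743 exists.
Back-substitute for the Bézout coefficients:
1 = 10 − 3·3
1 = −3·63 + 19·10
1 = 19·136 − 41·63
1 = −41·607 + 183·136
1 = 183·743 − 224·607
So 607·(-224) ≡ 1 (mod 743), giving 607⁻¹ ≡ 519.
x ≡ 607⁻¹·374 ≡ 519·374 ≡ 183 (mod 743).

183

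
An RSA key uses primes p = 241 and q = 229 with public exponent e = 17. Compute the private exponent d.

φ(n) = (p−1)(q−1) = 240·228 = 54720.
Need d with 17·d ≡ 1 (mod 54720). Apply the extended Euclidean algorithm:
54720 = 3218·17 + 14
17 = 1·14 + 3
14 = 4·3 + 2
3 = 1·2 + 1
2 = 2·1 + 0
Back-substitute:
1 = 3 − 2
1 = −14 + 5·3
1 = 5·17 − 6·14
1 = −6·54720 + 19313·17
So 17·19313 ≡ 1 (mod 54720), hence d = 19313.

19313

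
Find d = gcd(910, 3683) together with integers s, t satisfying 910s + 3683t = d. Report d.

1

Euclidean algorithm:
3683 = 4×910 + 43
910 = 21×43 + 7
43 = 6×7 + 1
7 = 7×1 + 0
gcd(910, 3683) = 1.
Express as a combination:
1 = 43 − 6·7
1 = −6·910 + 127·43
1 = 127·3683 − 514·910
So 1 = (127)·3683 + (-514)·910.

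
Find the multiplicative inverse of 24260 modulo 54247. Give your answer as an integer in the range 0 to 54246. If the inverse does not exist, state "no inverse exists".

gcd(54247, 24260) by repeated division:
54247 = 2×24260 + 5727
24260 = 4×5727 + 1352
5727 = 4×1352 + 319
1352 = 4×319 + 76
319 = 4×76 + 15
76 = 5×15 + 1
15 = 15×1 + 0
Since gcd(24260, 54247) = 1, back-substitute to write 1 as a combination:
1 = 76 − 5·15
1 = −5·319 + 21·76
1 = 21·1352 − 89·319
1 = −89·5727 + 377·1352
1 = 377·24260 − 1597·5727
1 = −1597·54247 + 3571·24260
So 24260·3571 ≡ 1 (mod 54247).

3571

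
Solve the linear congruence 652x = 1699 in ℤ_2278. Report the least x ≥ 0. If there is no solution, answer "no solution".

no solution

gcd(652, 2278):
2278 = 3·652 + 322
652 = 2·322 + 8
322 = 40·8 + 2
8 = 4·2 + 0
gcd = 2, but 2 ∤ 1699, so the congruence has no solution.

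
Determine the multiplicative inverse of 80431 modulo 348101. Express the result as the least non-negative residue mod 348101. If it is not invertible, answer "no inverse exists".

Compute gcd(80431, 348101):
348101 = 4*80431 + 26377
80431 = 3*26377 + 1300
26377 = 20*1300 + 377
1300 = 3*377 + 169
377 = 2*169 + 39
169 = 4*39 + 13
39 = 3*13 + 0
Since gcd = 13 > 1, 80431 is not a unit mod 348101.

no inverse exists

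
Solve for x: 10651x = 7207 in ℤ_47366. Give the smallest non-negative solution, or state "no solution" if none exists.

First find gcd(10651, 47366):
47366 = 4×10651 + 4762
10651 = 2×4762 + 1127
4762 = 4×1127 + 254
1127 = 4×254 + 111
254 = 2×111 + 32
111 = 3×32 + 15
32 = 2×15 + 2
15 = 7×2 + 1
2 = 2×1 + 0
gcd = 1, so a unique solution mod 47366 exists.
Back-substitute for the Bézout coefficients:
1 = 15 − 7·2
1 = −7·32 + 15·15
1 = 15·111 − 52·32
1 = −52·254 + 119·111
1 = 119·1127 − 528·254
1 = −528·4762 + 2231·1127
1 = 2231·10651 − 4990·4762
1 = −4990·47366 + 22191·10651
So 10651·(22191) ≡ 1 (mod 47366), giving 10651⁻¹ ≡ 22191.
x ≡ 10651⁻¹·7207 ≡ 22191·7207 ≡ 22921 (mod 47366).

22921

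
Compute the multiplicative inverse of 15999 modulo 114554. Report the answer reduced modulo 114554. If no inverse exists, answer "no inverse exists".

90847

Extended Euclidean algorithm:
114554 = 7·15999 + 2561
15999 = 6·2561 + 633
2561 = 4·633 + 29
633 = 21·29 + 24
29 = 1·24 + 5
24 = 4·5 + 4
5 = 1·4 + 1
4 = 4·1 + 0
gcd = 1, so the inverse exists. Back-substitute:
1 = 5 − 4
1 = −24 + 5·5
1 = 5·29 − 6·24
1 = −6·633 + 131·29
1 = 131·2561 − 530·633
1 = −530·15999 + 3311·2561
1 = 3311·114554 − 23707·15999
Hence 15999⁻¹ ≡ -23707 ≡ 90847 (mod 114554).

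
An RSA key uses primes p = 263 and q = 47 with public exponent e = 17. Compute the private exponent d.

φ(n) = (p−1)(q−1) = 262·46 = 12052.
Need d with 17·d ≡ 1 (mod 12052). Apply the extended Euclidean algorithm:
12052 = 708×17 + 16
17 = 1×16 + 1
16 = 16×1 + 0
Back-substitute:
1 = 17 − 16
1 = −12052 + 709·17
So 17·709 ≡ 1 (mod 12052), hence d = 709.

709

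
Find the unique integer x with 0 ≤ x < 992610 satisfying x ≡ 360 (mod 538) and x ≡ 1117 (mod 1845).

Write x = 360 + 538·k. Then 538·k ≡ 1117 − 360 ≡ 757 (mod 1845).
Need 538⁻¹ mod 1845. Extended Euclid on (1845, 538):
1845 = 3×538 + 231
538 = 2×231 + 76
231 = 3×76 + 3
76 = 25×3 + 1
3 = 3×1 + 0
Back-substitute:
1 = 76 − 25·3
1 = −25·231 + 76·76
1 = 76·538 − 177·231
1 = −177·1845 + 607·538
538⁻¹ ≡ 607 (mod 1845), so k ≡ 607·757 ≡ 94 (mod 1845).
x = 360 + 538·94 = 50932.

50932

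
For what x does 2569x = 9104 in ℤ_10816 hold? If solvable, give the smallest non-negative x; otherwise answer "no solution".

First find gcd(2569, 10816):
10816 = 4×2569 + 540
2569 = 4×540 + 409
540 = 1×409 + 131
409 = 3×131 + 16
131 = 8×16 + 3
16 = 5×3 + 1
3 = 3×1 + 0
gcd = 1, so a unique solution mod 10816 exists.
Back-substitute for the Bézout coefficients:
1 = 16 − 5·3
1 = −5·131 + 41·16
1 = 41·409 − 128·131
1 = −128·540 + 169·409
1 = 169·2569 − 804·540
1 = −804·10816 + 3385·2569
So 2569·(3385) ≡ 1 (mod 10816), giving 2569⁻¹ ≡ 3385.
x ≡ 2569⁻¹·9104 ≡ 3385·9104 ≡ 2256 (mod 10816).

2256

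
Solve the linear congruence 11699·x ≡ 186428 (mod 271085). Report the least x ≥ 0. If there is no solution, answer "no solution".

126927

First find gcd(11699, 271085):
271085 = 23×11699 + 2008
11699 = 5×2008 + 1659
2008 = 1×1659 + 349
1659 = 4×349 + 263
349 = 1×263 + 86
263 = 3×86 + 5
86 = 17×5 + 1
5 = 5×1 + 0
gcd = 1, so a unique solution mod 271085 exists.
Back-substitute for the Bézout coefficients:
1 = 86 − 17·5
1 = −17·263 + 52·86
1 = 52·349 − 69·263
1 = −69·1659 + 328·349
1 = 328·2008 − 397·1659
1 = −397·11699 + 2313·2008
1 = 2313·271085 − 53596·11699
So 11699·(-53596) ≡ 1 (mod 271085), giving 11699⁻¹ ≡ 217489.
x ≡ 11699⁻¹·186428 ≡ 217489·186428 ≡ 126927 (mod 271085).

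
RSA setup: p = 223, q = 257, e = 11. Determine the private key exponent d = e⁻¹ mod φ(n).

46499

φ(n) = (p−1)(q−1) = 222·256 = 56832.
Need d with 11·d ≡ 1 (mod 56832). Apply the extended Euclidean algorithm:
56832 = 5166·11 + 6
11 = 1·6 + 5
6 = 1·5 + 1
5 = 5·1 + 0
Back-substitute:
1 = 6 − 5
1 = −11 + 2·6
1 = 2·56832 − 10333·11
So 11·(-10333) ≡ 1 (mod 56832), hence d ≡ -10333 ≡ 46499 (mod 56832).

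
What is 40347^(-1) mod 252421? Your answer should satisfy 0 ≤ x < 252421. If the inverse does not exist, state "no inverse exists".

Extended Euclidean algorithm:
252421 = 6×40347 + 10339
40347 = 3×10339 + 9330
10339 = 1×9330 + 1009
9330 = 9×1009 + 249
1009 = 4×249 + 13
249 = 19×13 + 2
13 = 6×2 + 1
2 = 2×1 + 0
gcd = 1, so the inverse exists. Back-substitute:
1 = 13 − 6·2
1 = −6·249 + 115·13
1 = 115·1009 − 466·249
1 = −466·9330 + 4309·1009
1 = 4309·10339 − 4775·9330
1 = −4775·40347 + 18634·10339
1 = 18634·252421 − 116579·40347
So 40347·(-116579) ≡ 1 (mod 252421), and -116579 ≡ 135842 (mod 252421).

135842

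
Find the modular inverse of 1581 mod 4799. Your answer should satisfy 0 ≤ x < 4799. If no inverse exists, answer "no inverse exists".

Apply the Euclidean algorithm to 4799 and 1581:
4799 = 3*1581 + 56
1581 = 28*56 + 13
56 = 4*13 + 4
13 = 3*4 + 1
4 = 4*1 + 0
Since gcd(1581, 4799) = 1, back-substitute to write 1 as a combination:
1 = 13 − 3·4
1 = −3·56 + 13·13
1 = 13·1581 − 367·56
1 = −367·4799 + 1114·1581
So 1581·1114 ≡ 1 (mod 4799).

1114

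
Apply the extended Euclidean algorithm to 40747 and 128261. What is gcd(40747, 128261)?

Repeated division:
128261 = 3×40747 + 6020
40747 = 6×6020 + 4627
6020 = 1×4627 + 1393
4627 = 3×1393 + 448
1393 = 3×448 + 49
448 = 9×49 + 7
49 = 7×7 + 0
gcd(40747, 128261) = 7.
Express as a combination:
7 = 448 − 9·49
7 = −9·1393 + 28·448
7 = 28·4627 − 93·1393
7 = −93·6020 + 121·4627
7 = 121·40747 − 819·6020
7 = −819·128261 + 2578·40747
So 7 = (-819)·128261 + (2578)·40747.

7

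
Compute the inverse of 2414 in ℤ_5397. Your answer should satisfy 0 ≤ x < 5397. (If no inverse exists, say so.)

Run Euclid on (5397, 2414):
5397 = 2·2414 + 569
2414 = 4·569 + 138
569 = 4·138 + 17
138 = 8·17 + 2
17 = 8·2 + 1
2 = 2·1 + 0
The gcd is 1. Working backward:
1 = 17 − 8·2
1 = −8·138 + 65·17
1 = 65·569 − 268·138
1 = −268·2414 + 1137·569
1 = 1137·5397 − 2542·2414
Hence 2414⁻¹ ≡ -2542 ≡ 2855 (mod 5397).

2855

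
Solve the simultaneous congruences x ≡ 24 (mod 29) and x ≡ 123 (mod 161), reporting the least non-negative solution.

Write x = 24 + 29·k. Then 29·k ≡ 123 − 24 ≡ 99 (mod 161).
Need 29⁻¹ mod 161. Extended Euclid on (161, 29):
161 = 5·29 + 16
29 = 1·16 + 13
16 = 1·13 + 3
13 = 4·3 + 1
3 = 3·1 + 0
Back-substitute:
1 = 13 − 4·3
1 = −4·16 + 5·13
1 = 5·29 − 9·16
1 = −9·161 + 50·29
29⁻¹ ≡ 50 (mod 161), so k ≡ 50·99 ≡ 120 (mod 161).
x = 24 + 29·120 = 3504.

3504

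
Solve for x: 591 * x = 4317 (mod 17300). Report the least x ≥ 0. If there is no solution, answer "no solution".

11687

First find gcd(591, 17300):
17300 = 29·591 + 161
591 = 3·161 + 108
161 = 1·108 + 53
108 = 2·53 + 2
53 = 26·2 + 1
2 = 2·1 + 0
gcd = 1, so a unique solution mod 17300 exists.
Back-substitute for the Bézout coefficients:
1 = 53 − 26·2
1 = −26·108 + 53·53
1 = 53·161 − 79·108
1 = −79·591 + 290·161
1 = 290·17300 − 8489·591
So 591·(-8489) ≡ 1 (mod 17300), giving 591⁻¹ ≡ 8811.
x ≡ 591⁻¹·4317 ≡ 8811·4317 ≡ 11687 (mod 17300).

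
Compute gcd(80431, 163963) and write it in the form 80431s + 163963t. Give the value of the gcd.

Repeated division:
163963 = 2·80431 + 3101
80431 = 25·3101 + 2906
3101 = 1·2906 + 195
2906 = 14·195 + 176
195 = 1·176 + 19
176 = 9·19 + 5
19 = 3·5 + 4
5 = 1·4 + 1
4 = 4·1 + 0
gcd(80431, 163963) = 1.
Working backward:
1 = 5 − 4
1 = −19 + 4·5
1 = 4·176 − 37·19
1 = −37·195 + 41·176
1 = 41·2906 − 611·195
1 = −611·3101 + 652·2906
1 = 652·80431 − 16911·3101
1 = −16911·163963 + 34474·80431
So 1 = (-16911)·163963 + (34474)·80431.

1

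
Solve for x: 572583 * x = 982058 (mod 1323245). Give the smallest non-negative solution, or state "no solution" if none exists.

First find gcd(572583, 1323245):
1323245 = 2·572583 + 178079
572583 = 3·178079 + 38346
178079 = 4·38346 + 24695
38346 = 1·24695 + 13651
24695 = 1·13651 + 11044
13651 = 1·11044 + 2607
11044 = 4·2607 + 616
2607 = 4·616 + 143
616 = 4·143 + 44
143 = 3·44 + 11
44 = 4·11 + 0
gcd = 11 and 11 | 982058, so solutions exist. Divide through by 11: 52053x ≡ 89278 (mod 120295).
Now find 52053⁻¹ mod 120295:
120295 = 2*52053 + 16189
52053 = 3*16189 + 3486
16189 = 4*3486 + 2245
3486 = 1*2245 + 1241
2245 = 1*1241 + 1004
1241 = 1*1004 + 237
1004 = 4*237 + 56
237 = 4*56 + 13
56 = 4*13 + 4
13 = 3*4 + 1
4 = 4*1 + 0
Back-substitute:
1 = 13 − 3·4
1 = −3·56 + 13·13
1 = 13·237 − 55·56
1 = −55·1004 + 233·237
1 = 233·1241 − 288·1004
1 = −288·2245 + 521·1241
1 = 521·3486 − 809·2245
1 = −809·16189 + 3757·3486
1 = 3757·52053 − 12080·16189
1 = −12080·120295 + 27917·52053
So 52053⁻¹ ≡ 27917 (mod 120295).
Then x ≡ 27917·89278 ≡ 102116 (mod 120295); the smallest non-negative solution is x = 102116.

102116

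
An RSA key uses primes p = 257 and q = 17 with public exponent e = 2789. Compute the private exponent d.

749

φ(n) = (p−1)(q−1) = 256·16 = 4096.
Need d with 2789·d ≡ 1 (mod 4096). Apply the extended Euclidean algorithm:
4096 = 1*2789 + 1307
2789 = 2*1307 + 175
1307 = 7*175 + 82
175 = 2*82 + 11
82 = 7*11 + 5
11 = 2*5 + 1
5 = 5*1 + 0
Back-substitute:
1 = 11 − 2·5
1 = −2·82 + 15·11
1 = 15·175 − 32·82
1 = −32·1307 + 239·175
1 = 239·2789 − 510·1307
1 = −510·4096 + 749·2789
So 2789·749 ≡ 1 (mod 4096), hence d = 749.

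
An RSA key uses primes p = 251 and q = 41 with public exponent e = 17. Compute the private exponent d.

φ(n) = (p−1)(q−1) = 250·40 = 10000.
Need d with 17·d ≡ 1 (mod 10000). Apply the extended Euclidean algorithm:
10000 = 588*17 + 4
17 = 4*4 + 1
4 = 4*1 + 0
Back-substitute:
1 = 17 − 4·4
1 = −4·10000 + 2353·17
So 17·2353 ≡ 1 (mod 10000), hence d = 2353.

2353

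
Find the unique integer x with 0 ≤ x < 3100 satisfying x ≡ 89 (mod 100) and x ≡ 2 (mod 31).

2389

Write x = 89 + 100·k. Then 100·k ≡ 2 − 89 ≡ 6 (mod 31).
Need 100⁻¹ mod 31. Extended Euclid on (31, 7):
31 = 4*7 + 3
7 = 2*3 + 1
3 = 3*1 + 0
Back-substitute:
1 = 7 − 2·3
1 = −2·31 + 9·7
100⁻¹ ≡ 9 (mod 31), so k ≡ 9·6 ≡ 23 (mod 31).
x = 89 + 100·23 = 2389.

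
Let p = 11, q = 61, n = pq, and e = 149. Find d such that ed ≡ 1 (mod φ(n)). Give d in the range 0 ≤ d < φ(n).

149

φ(n) = (p−1)(q−1) = 10·60 = 600.
Need d with 149·d ≡ 1 (mod 600). Apply the extended Euclidean algorithm:
600 = 4*149 + 4
149 = 37*4 + 1
4 = 4*1 + 0
Back-substitute:
1 = 149 − 37·4
1 = −37·600 + 149·149
So 149·149 ≡ 1 (mod 600), hence d = 149.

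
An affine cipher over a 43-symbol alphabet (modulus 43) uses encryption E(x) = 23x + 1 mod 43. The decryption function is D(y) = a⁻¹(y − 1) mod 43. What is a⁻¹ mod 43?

Extended Euclidean algorithm:
43 = 1×23 + 20
23 = 1×20 + 3
20 = 6×3 + 2
3 = 1×2 + 1
2 = 2×1 + 0
The gcd is 1. Working backward:
1 = 3 − 2
1 = −20 + 7·3
1 = 7·23 − 8·20
1 = −8·43 + 15·23
So 23·15 ≡ 1 (mod 43).

15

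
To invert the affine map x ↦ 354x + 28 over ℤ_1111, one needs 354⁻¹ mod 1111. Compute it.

204

Apply the Euclidean algorithm to 1111 and 354:
1111 = 3*354 + 49
354 = 7*49 + 11
49 = 4*11 + 5
11 = 2*5 + 1
5 = 5*1 + 0
Since gcd(354, 1111) = 1, back-substitute to write 1 as a combination:
1 = 11 − 2·5
1 = −2·49 + 9·11
1 = 9·354 − 65·49
1 = −65·1111 + 204·354
So 354·204 ≡ 1 (mod 1111).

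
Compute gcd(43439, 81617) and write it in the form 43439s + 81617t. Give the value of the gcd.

1

Euclidean algorithm:
81617 = 1*43439 + 38178
43439 = 1*38178 + 5261
38178 = 7*5261 + 1351
5261 = 3*1351 + 1208
1351 = 1*1208 + 143
1208 = 8*143 + 64
143 = 2*64 + 15
64 = 4*15 + 4
15 = 3*4 + 3
4 = 1*3 + 1
3 = 3*1 + 0
gcd(43439, 81617) = 1.
Back-substituting:
1 = 4 − 3
1 = −15 + 4·4
1 = 4·64 − 17·15
1 = −17·143 + 38·64
1 = 38·1208 − 321·143
1 = −321·1351 + 359·1208
1 = 359·5261 − 1398·1351
1 = −1398·38178 + 10145·5261
1 = 10145·43439 − 11543·38178
1 = −11543·81617 + 21688·43439
So 1 = (-11543)·81617 + (21688)·43439.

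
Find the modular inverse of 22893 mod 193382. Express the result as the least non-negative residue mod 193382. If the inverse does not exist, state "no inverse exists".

79049

Extended Euclidean algorithm:
193382 = 8×22893 + 10238
22893 = 2×10238 + 2417
10238 = 4×2417 + 570
2417 = 4×570 + 137
570 = 4×137 + 22
137 = 6×22 + 5
22 = 4×5 + 2
5 = 2×2 + 1
2 = 2×1 + 0
gcd = 1, so the inverse exists. Back-substitute:
1 = 5 − 2·2
1 = −2·22 + 9·5
1 = 9·137 − 56·22
1 = −56·570 + 233·137
1 = 233·2417 − 988·570
1 = −988·10238 + 4185·2417
1 = 4185·22893 − 9358·10238
1 = −9358·193382 + 79049·22893
So 22893·79049 ≡ 1 (mod 193382).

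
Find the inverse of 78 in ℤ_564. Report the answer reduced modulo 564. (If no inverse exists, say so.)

no inverse exists

Euclidean algorithm on 564, 78:
564 = 7*78 + 18
78 = 4*18 + 6
18 = 3*6 + 0
gcd(78, 564) = 6 ≠ 1, so 78 has no multiplicative inverse modulo 564.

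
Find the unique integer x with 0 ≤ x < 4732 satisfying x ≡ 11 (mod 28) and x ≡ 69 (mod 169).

Write x = 11 + 28·k. Then 28·k ≡ 69 − 11 ≡ 58 (mod 169).
Need 28⁻¹ mod 169. Extended Euclid on (169, 28):
169 = 6*28 + 1
28 = 28*1 + 0
Back-substitute:
1 = 169 − 6·28
28⁻¹ ≡ 163 (mod 169), so k ≡ 163·58 ≡ 159 (mod 169).
x = 11 + 28·159 = 4463.

4463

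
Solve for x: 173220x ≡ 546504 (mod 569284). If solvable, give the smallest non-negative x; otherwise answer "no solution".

14674

First find gcd(173220, 569284):
569284 = 3·173220 + 49624
173220 = 3·49624 + 24348
49624 = 2·24348 + 928
24348 = 26·928 + 220
928 = 4·220 + 48
220 = 4·48 + 28
48 = 1·28 + 20
28 = 1·20 + 8
20 = 2·8 + 4
8 = 2·4 + 0
gcd = 4 and 4 | 546504, so solutions exist. Divide through by 4: 43305x ≡ 136626 (mod 142321).
Now find 43305⁻¹ mod 142321:
142321 = 3·43305 + 12406
43305 = 3·12406 + 6087
12406 = 2·6087 + 232
6087 = 26·232 + 55
232 = 4·55 + 12
55 = 4·12 + 7
12 = 1·7 + 5
7 = 1·5 + 2
5 = 2·2 + 1
2 = 2·1 + 0
Back-substitute:
1 = 5 − 2·2
1 = −2·7 + 3·5
1 = 3·12 − 5·7
1 = −5·55 + 23·12
1 = 23·232 − 97·55
1 = −97·6087 + 2545·232
1 = 2545·12406 − 5187·6087
1 = −5187·43305 + 18106·12406
1 = 18106·142321 − 59505·43305
So 43305·(-59505) ≡ 1 (mod 142321), i.e. 43305⁻¹ ≡ 82816.
Then x ≡ 82816·136626 ≡ 14674 (mod 142321); the smallest non-negative solution is x = 14674.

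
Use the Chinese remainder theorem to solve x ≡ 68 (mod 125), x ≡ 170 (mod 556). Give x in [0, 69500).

Write x = 68 + 125·k. Then 125·k ≡ 170 − 68 ≡ 102 (mod 556).
Need 125⁻¹ mod 556. Extended Euclid on (556, 125):
556 = 4*125 + 56
125 = 2*56 + 13
56 = 4*13 + 4
13 = 3*4 + 1
4 = 4*1 + 0
Back-substitute:
1 = 13 − 3·4
1 = −3·56 + 13·13
1 = 13·125 − 29·56
1 = −29·556 + 129·125
125⁻¹ ≡ 129 (mod 556), so k ≡ 129·102 ≡ 370 (mod 556).
x = 68 + 125·370 = 46318.

46318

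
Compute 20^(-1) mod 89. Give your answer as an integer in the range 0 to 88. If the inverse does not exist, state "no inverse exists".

gcd(89, 20) by repeated division:
89 = 4×20 + 9
20 = 2×9 + 2
9 = 4×2 + 1
2 = 2×1 + 0
The gcd is 1. Working backward:
1 = 9 − 4·2
1 = −4·20 + 9·9
1 = 9·89 − 40·20
Thus 20·(-40) ≡ 1 (mod 89); reducing, -40 mod 89 = 49.

49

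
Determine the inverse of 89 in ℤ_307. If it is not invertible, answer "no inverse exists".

Run Euclid on (307, 89):
307 = 3×89 + 40
89 = 2×40 + 9
40 = 4×9 + 4
9 = 2×4 + 1
4 = 4×1 + 0
The gcd is 1. Working backward:
1 = 9 − 2·4
1 = −2·40 + 9·9
1 = 9·89 − 20·40
1 = −20·307 + 69·89
So 89·69 ≡ 1 (mod 307).

69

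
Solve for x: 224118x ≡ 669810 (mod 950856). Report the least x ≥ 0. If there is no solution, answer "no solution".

First find gcd(224118, 950856):
950856 = 4×224118 + 54384
224118 = 4×54384 + 6582
54384 = 8×6582 + 1728
6582 = 3×1728 + 1398
1728 = 1×1398 + 330
1398 = 4×330 + 78
330 = 4×78 + 18
78 = 4×18 + 6
18 = 3×6 + 0
gcd = 6 and 6 | 669810, so solutions exist. Divide through by 6: 37353x ≡ 111635 (mod 158476).
Now find 37353⁻¹ mod 158476:
158476 = 4·37353 + 9064
37353 = 4·9064 + 1097
9064 = 8·1097 + 288
1097 = 3·288 + 233
288 = 1·233 + 55
233 = 4·55 + 13
55 = 4·13 + 3
13 = 4·3 + 1
3 = 3·1 + 0
Back-substitute:
1 = 13 − 4·3
1 = −4·55 + 17·13
1 = 17·233 − 72·55
1 = −72·288 + 89·233
1 = 89·1097 − 339·288
1 = −339·9064 + 2801·1097
1 = 2801·37353 − 11543·9064
1 = −11543·158476 + 48973·37353
So 37353⁻¹ ≡ 48973 (mod 158476).
Then x ≡ 48973·111635 ≡ 154283 (mod 158476); the smallest non-negative solution is x = 154283.

154283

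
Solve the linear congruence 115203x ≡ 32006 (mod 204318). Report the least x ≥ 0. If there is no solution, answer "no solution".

no solution

gcd(115203, 204318):
204318 = 1×115203 + 89115
115203 = 1×89115 + 26088
89115 = 3×26088 + 10851
26088 = 2×10851 + 4386
10851 = 2×4386 + 2079
4386 = 2×2079 + 228
2079 = 9×228 + 27
228 = 8×27 + 12
27 = 2×12 + 3
12 = 4×3 + 0
gcd = 3, but 3 ∤ 32006, so the congruence has no solution.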